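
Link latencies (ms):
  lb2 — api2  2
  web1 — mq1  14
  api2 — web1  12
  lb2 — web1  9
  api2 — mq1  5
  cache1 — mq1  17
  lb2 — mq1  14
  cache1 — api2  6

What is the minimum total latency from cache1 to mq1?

11

A few of the cache1→mq1 routes:
cache1 -> api2 -> lb2 -> web1 -> mq1: 6 + 2 + 9 + 14 = 31
cache1 -> mq1: 17
cache1 -> api2 -> mq1: 6 + 5 = 11
cache1 -> api2 -> lb2 -> mq1: 6 + 2 + 14 = 22
Best route has total 11 ms.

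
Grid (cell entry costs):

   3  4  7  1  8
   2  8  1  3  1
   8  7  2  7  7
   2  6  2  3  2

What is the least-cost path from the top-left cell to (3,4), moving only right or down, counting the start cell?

Take [0,0]→[1,0]→[1,1]→[1,2]→[2,2]→[3,2]→[3,3]→[3,4] for a total of 3 + 2 + 8 + 1 + 2 + 2 + 3 + 2 = 23.
For comparison, the top-then-right route costs 33.

23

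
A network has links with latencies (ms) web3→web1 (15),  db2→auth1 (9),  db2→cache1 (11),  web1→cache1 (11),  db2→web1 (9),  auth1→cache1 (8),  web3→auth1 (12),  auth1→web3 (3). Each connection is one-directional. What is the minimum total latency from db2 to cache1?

11

Paths from db2 to cache1:
db2 -> cache1: 11
db2 -> auth1 -> web3 -> web1 -> cache1: 9 + 3 + 15 + 11 = 38
db2 -> web1 -> cache1: 9 + 11 = 20
db2 -> auth1 -> cache1: 9 + 8 = 17
The minimum is 11 ms.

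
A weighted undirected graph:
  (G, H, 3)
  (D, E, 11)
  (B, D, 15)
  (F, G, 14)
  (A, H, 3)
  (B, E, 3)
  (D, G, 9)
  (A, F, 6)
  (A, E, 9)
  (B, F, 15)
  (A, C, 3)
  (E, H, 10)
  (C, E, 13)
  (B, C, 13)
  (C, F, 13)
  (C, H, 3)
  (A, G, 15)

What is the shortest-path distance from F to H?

Checking several routes:
F-G-H: 14 + 3 = 17
F-A-G-H: 6 + 15 + 3 = 24
F-C-A-H: 13 + 3 + 3 = 19
F-A-H: 6 + 3 = 9
F-C-H: 13 + 3 = 16
F-A-C-H: 6 + 3 + 3 = 12
Best route has total 9.

9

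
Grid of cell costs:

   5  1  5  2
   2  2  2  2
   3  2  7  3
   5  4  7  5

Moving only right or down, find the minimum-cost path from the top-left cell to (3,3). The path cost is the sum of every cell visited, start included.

20

Path r0c0 r0c1 r1c1 r1c2 r1c3 r2c3 r3c3: 5 + 1 + 2 + 2 + 2 + 3 + 5 = 20.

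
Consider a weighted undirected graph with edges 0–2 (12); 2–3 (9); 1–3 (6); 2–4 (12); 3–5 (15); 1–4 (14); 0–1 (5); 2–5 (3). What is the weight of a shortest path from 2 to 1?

Routes from 2 to 1:
2 -> 0 -> 1: 12 + 5 = 17
2 -> 4 -> 1: 12 + 14 = 26
2 -> 3 -> 1: 9 + 6 = 15
2 -> 5 -> 3 -> 1: 3 + 15 + 6 = 24
The minimum is 15.

15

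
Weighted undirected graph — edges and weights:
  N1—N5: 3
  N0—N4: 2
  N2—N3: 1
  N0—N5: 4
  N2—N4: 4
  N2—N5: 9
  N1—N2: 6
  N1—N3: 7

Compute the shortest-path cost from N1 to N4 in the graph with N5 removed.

Routes from N1 to N4 avoiding N5:
N1→N3→N2→N4: 7 + 1 + 4 = 12
N1→N2→N4: 6 + 4 = 10
Shortest: 10.

10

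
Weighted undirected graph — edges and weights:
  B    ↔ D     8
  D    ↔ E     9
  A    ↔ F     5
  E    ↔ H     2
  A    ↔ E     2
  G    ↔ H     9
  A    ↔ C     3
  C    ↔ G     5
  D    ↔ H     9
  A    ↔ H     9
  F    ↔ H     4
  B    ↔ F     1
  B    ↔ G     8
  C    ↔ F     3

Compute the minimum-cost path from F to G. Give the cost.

Checking several routes:
F - A - E - H - G: 5 + 2 + 2 + 9 = 18
F - C - G: 3 + 5 = 8
F - H - E - A - C - G: 4 + 2 + 2 + 3 + 5 = 16
F - H - G: 4 + 9 = 13
F - A - C - G: 5 + 3 + 5 = 13
F - B - G: 1 + 8 = 9
The minimum is 8.

8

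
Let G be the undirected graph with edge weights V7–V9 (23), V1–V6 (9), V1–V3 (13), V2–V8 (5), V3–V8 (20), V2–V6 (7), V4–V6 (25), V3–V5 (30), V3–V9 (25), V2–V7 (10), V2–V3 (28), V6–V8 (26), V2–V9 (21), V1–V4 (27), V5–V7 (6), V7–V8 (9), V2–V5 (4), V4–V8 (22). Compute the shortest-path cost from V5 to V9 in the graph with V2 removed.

29

Comparing a few candidate routes:
V5 -> V3 -> V9: 30 + 25 = 55
V5 -> V7 -> V8 -> V3 -> V9: 6 + 9 + 20 + 25 = 60
V5 -> V7 -> V9: 6 + 23 = 29
Shortest: 29.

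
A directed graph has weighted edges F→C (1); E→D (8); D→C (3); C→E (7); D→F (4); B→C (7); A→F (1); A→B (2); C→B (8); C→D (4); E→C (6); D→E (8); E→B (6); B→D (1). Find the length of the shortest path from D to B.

Comparing a few candidate routes:
D -> F -> C -> E -> B: 4 + 1 + 7 + 6 = 18
D -> C -> B: 3 + 8 = 11
D -> E -> B: 8 + 6 = 14
D -> F -> C -> B: 4 + 1 + 8 = 13
D -> C -> E -> B: 3 + 7 + 6 = 16
The minimum is 11.

11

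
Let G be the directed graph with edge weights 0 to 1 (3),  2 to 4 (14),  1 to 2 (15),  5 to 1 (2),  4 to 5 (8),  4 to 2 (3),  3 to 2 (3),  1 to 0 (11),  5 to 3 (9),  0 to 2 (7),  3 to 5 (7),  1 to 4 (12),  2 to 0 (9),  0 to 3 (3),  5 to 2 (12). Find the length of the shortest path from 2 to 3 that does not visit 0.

31

Paths from 2 to 3 avoiding 0:
2→4→5→3: 14 + 8 + 9 = 31
Best route has total 31.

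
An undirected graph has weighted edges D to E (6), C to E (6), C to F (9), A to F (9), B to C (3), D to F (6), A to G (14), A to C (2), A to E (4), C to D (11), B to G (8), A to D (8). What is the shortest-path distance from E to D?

6

A few of the E→D routes:
E→A→D: 4 + 8 = 12
E→C→A→D: 6 + 2 + 8 = 16
E→C→D: 6 + 11 = 17
E→D: 6
Shortest: 6.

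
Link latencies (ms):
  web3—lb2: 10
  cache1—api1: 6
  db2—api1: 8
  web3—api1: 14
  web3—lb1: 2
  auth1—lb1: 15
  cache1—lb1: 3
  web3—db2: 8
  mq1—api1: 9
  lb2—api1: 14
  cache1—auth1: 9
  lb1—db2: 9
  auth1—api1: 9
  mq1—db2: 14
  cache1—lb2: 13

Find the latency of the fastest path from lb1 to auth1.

A few of the lb1→auth1 routes:
lb1 → cache1 → api1 → auth1: 3 + 6 + 9 = 18
lb1 → cache1 → auth1: 3 + 9 = 12
lb1 → auth1: 15
The minimum is 12 ms.

12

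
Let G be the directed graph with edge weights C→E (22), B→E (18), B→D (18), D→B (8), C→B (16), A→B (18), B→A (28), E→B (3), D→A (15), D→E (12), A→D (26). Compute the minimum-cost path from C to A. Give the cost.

Routes from C to A:
C-B-D-A: 16 + 18 + 15 = 49
C-E-B-A: 22 + 3 + 28 = 53
C-B-A: 16 + 28 = 44
C-E-B-D-A: 22 + 3 + 18 + 15 = 58
The minimum is 44.

44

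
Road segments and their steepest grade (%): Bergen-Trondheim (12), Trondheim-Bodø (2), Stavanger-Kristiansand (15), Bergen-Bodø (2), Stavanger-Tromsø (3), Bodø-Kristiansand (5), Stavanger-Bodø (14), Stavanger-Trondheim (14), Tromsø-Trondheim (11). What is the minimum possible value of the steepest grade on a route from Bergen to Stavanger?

11

A few of the Bergen→Stavanger routes:
Bergen -> Bodø -> Stavanger: max(2, 14) = 14
Bergen -> Trondheim -> Stavanger: max(12, 14) = 14
Bergen -> Bodø -> Trondheim -> Tromsø -> Stavanger: max(2, 2, 11, 3) = 11
Bergen -> Bodø -> Trondheim -> Stavanger: max(2, 2, 14) = 14
Bergen -> Trondheim -> Tromsø -> Stavanger: max(12, 11, 3) = 12
Smallest bottleneck: 11%.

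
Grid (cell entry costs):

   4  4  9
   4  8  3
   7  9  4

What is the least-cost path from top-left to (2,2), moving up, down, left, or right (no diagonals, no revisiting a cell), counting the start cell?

Best path: r0c0 r0c1 r1c1 r1c2 r2c2
Cost: 4 + 4 + 8 + 3 + 4 = 23

23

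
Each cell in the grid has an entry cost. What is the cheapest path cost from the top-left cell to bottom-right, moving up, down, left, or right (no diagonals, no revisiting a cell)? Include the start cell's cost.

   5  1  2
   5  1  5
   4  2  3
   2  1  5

One optimal route is [0,0] -> [0,1] -> [1,1] -> [2,1] -> [3,1] -> [3,2].
Its cost is 5 + 1 + 1 + 2 + 1 + 5 = 15.

15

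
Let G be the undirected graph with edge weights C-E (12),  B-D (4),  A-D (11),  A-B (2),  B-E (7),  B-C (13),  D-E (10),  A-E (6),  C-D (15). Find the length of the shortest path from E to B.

Some routes from E to B:
E-D-B: 10 + 4 = 14
E-A-B: 6 + 2 = 8
E-B: 7
Shortest: 7.

7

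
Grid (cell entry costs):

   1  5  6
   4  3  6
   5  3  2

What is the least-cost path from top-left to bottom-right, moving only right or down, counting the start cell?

Path [0,0] → [1,0] → [1,1] → [2,1] → [2,2]: 1 + 4 + 3 + 3 + 2 = 13.
(Top row then right column would cost 20.)

13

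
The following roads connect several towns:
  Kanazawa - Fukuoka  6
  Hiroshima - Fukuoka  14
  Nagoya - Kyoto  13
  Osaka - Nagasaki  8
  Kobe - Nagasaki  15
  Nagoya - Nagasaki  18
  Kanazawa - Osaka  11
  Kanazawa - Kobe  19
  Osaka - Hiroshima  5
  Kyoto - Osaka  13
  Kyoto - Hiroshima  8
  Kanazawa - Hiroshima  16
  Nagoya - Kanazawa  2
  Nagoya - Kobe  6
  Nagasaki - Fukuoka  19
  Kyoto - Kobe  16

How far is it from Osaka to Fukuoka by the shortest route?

17

Checking several routes:
Osaka → Hiroshima → Kanazawa → Fukuoka: 5 + 16 + 6 = 27
Osaka → Nagasaki → Fukuoka: 8 + 19 = 27
Osaka → Hiroshima → Fukuoka: 5 + 14 = 19
Osaka → Kanazawa → Fukuoka: 11 + 6 = 17
Shortest: 17.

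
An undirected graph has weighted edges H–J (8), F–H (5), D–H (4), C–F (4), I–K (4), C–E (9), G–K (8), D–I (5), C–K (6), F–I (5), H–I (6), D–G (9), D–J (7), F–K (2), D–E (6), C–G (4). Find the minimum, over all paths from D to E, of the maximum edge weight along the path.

6

A few of the D→E routes:
D -> I -> H -> F -> C -> E: max(5, 6, 5, 4, 9) = 9
D -> I -> H -> F -> K -> C -> E: max(5, 6, 5, 2, 6, 9) = 9
D -> E: max(6) = 6
D -> I -> H -> F -> K -> G -> C -> E: max(5, 6, 5, 2, 8, 4, 9) = 9
The minimum achievable maximum is 6.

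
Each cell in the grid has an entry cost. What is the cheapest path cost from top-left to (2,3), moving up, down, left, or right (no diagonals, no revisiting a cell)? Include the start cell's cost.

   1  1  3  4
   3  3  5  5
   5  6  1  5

16

One optimal route is [0,0] [0,1] [0,2] [1,2] [2,2] [2,3].
Its cost is 1 + 1 + 3 + 5 + 1 + 5 = 16.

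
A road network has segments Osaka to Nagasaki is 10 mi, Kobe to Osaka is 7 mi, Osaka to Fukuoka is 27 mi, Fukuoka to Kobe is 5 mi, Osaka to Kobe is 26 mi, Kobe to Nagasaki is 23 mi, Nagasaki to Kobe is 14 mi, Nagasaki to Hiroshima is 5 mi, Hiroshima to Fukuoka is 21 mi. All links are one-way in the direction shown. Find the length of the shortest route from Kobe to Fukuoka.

Paths from Kobe to Fukuoka:
Kobe - Osaka - Nagasaki - Hiroshima - Fukuoka: 7 + 10 + 5 + 21 = 43
Kobe - Osaka - Fukuoka: 7 + 27 = 34
Kobe - Nagasaki - Hiroshima - Fukuoka: 23 + 5 + 21 = 49
Shortest: 34 mi.

34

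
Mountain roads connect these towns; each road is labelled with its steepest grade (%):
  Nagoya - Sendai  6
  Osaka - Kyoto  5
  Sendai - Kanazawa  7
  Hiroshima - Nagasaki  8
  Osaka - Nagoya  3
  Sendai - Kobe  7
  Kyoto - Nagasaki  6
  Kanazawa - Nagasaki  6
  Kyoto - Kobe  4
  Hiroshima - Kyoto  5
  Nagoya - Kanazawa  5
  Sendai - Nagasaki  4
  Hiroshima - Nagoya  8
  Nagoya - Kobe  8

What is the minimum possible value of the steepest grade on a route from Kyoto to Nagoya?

Comparing a few candidate routes:
Kyoto-Kobe-Sendai-Nagasaki-Kanazawa-Nagoya: max(4, 7, 4, 6, 5) = 7
Kyoto-Osaka-Nagoya: max(5, 3) = 5
Kyoto-Nagasaki-Kanazawa-Nagoya: max(6, 6, 5) = 6
Kyoto-Nagasaki-Sendai-Nagoya: max(6, 4, 6) = 6
Smallest bottleneck: 5%.

5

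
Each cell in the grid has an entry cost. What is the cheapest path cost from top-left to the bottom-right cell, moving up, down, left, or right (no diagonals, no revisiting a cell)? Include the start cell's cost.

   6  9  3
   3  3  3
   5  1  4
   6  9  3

20

Path (0,0) (1,0) (1,1) (2,1) (2,2) (3,2): 6 + 3 + 3 + 1 + 4 + 3 = 20.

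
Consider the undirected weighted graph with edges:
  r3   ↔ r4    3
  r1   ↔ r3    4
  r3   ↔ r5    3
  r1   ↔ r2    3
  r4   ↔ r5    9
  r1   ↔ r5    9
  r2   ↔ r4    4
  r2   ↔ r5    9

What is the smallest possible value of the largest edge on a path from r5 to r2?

Some routes from r5 to r2:
r5 -> r1 -> r3 -> r4 -> r2: max(9, 4, 3, 4) = 9
r5 -> r1 -> r2: max(9, 3) = 9
r5 -> r3 -> r4 -> r2: max(3, 3, 4) = 4
r5 -> r4 -> r3 -> r1 -> r2: max(9, 3, 4, 3) = 9
r5 -> r3 -> r1 -> r2: max(3, 4, 3) = 4
r5 -> r4 -> r2: max(9, 4) = 9
Best route has worst link 4.

4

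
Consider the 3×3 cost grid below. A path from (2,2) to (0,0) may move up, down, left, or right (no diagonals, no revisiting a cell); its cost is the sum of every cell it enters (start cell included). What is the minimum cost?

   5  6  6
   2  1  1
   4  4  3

Path [2,2] → [1,2] → [1,1] → [1,0] → [0,0]: 3 + 1 + 1 + 2 + 5 = 12.

12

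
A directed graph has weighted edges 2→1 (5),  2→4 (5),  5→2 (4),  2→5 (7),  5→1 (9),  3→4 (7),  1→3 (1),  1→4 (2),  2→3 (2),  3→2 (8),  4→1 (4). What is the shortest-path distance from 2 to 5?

7

Paths from 2 to 5:
2 - 5: 7
The minimum is 7.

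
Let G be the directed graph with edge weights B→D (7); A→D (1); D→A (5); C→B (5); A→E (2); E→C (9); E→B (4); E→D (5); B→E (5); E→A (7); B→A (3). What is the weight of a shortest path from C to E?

Candidate routes:
C→B→D→A→E: 5 + 7 + 5 + 2 = 19
C→B→A→E: 5 + 3 + 2 = 10
C→B→E: 5 + 5 = 10
Best route has total 10.

10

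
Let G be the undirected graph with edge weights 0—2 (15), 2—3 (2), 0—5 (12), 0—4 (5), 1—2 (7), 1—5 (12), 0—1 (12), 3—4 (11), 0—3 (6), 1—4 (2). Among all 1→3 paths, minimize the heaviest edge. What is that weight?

Checking several routes:
1-4-0-3: max(2, 5, 6) = 6
1-4-3: max(2, 11) = 11
1-0-3: max(12, 6) = 12
1-2-3: max(7, 2) = 7
The minimum achievable maximum is 6.

6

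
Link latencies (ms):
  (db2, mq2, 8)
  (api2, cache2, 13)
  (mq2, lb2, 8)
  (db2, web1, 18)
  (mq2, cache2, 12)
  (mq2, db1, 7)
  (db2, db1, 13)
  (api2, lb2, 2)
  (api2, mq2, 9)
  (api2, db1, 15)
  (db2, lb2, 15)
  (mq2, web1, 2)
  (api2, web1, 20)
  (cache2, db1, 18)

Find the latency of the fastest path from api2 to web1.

11

Comparing a few candidate routes:
api2 - mq2 - web1: 9 + 2 = 11
api2 - db1 - mq2 - web1: 15 + 7 + 2 = 24
api2 - web1: 20
api2 - lb2 - mq2 - web1: 2 + 8 + 2 = 12
api2 - lb2 - db2 - mq2 - web1: 2 + 15 + 8 + 2 = 27
Best route has total 11 ms.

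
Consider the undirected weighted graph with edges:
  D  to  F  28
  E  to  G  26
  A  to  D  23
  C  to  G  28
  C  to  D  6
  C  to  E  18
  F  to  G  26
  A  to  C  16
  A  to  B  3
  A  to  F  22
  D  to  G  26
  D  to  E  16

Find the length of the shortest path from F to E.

Comparing a few candidate routes:
F→A→C→D→E: 22 + 16 + 6 + 16 = 60
F→G→E: 26 + 26 = 52
F→D→E: 28 + 16 = 44
F→A→D→E: 22 + 23 + 16 = 61
F→D→C→E: 28 + 6 + 18 = 52
F→A→C→E: 22 + 16 + 18 = 56
The minimum is 44.

44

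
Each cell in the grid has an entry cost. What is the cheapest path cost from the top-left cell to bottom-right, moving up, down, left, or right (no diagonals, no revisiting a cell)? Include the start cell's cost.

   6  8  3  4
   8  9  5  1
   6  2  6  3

25

Best path: [0,0] [0,1] [0,2] [0,3] [1,3] [2,3]
Cost: 6 + 8 + 3 + 4 + 1 + 3 = 25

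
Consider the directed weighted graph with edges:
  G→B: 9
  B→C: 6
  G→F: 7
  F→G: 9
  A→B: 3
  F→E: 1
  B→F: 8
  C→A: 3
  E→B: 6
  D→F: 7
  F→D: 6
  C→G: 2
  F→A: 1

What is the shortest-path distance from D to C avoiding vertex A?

Candidate routes:
D → F → E → B → C: 7 + 1 + 6 + 6 = 20
D → F → G → B → C: 7 + 9 + 9 + 6 = 31
Best route has total 20.

20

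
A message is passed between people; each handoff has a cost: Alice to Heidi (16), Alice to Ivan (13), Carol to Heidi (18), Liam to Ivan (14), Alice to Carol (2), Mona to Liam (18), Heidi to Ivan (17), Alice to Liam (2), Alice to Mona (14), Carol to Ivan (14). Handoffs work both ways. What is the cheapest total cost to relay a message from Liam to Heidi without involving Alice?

Candidate routes:
Liam → Ivan → Heidi: 14 + 17 = 31
Liam → Ivan → Carol → Heidi: 14 + 14 + 18 = 46
Best route has total 31.

31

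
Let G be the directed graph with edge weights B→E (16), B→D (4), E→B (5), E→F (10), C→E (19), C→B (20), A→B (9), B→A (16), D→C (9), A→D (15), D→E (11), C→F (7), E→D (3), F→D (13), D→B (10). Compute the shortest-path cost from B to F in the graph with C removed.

Candidate routes:
B -> A -> D -> E -> F: 16 + 15 + 11 + 10 = 52
B -> D -> E -> F: 4 + 11 + 10 = 25
B -> E -> F: 16 + 10 = 26
Shortest: 25.

25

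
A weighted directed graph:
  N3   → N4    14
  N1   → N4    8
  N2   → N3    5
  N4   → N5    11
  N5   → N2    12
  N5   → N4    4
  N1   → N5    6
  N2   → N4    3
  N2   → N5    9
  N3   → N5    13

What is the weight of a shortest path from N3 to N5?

13

Routes from N3 to N5:
N3 -> N4 -> N5: 14 + 11 = 25
N3 -> N5: 13
Best route has total 13.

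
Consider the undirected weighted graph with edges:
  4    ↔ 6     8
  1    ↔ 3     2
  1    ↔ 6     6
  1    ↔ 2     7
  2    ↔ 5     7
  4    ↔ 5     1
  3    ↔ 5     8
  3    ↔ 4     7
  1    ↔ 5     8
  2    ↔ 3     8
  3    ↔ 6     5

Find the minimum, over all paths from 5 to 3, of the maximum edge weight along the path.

A few of the 5→3 routes:
5 - 2 - 1 - 3: max(7, 7, 2) = 7
5 - 4 - 3: max(1, 7) = 7
5 - 2 - 3: max(7, 8) = 8
5 - 2 - 1 - 6 - 3: max(7, 7, 6, 5) = 7
5 - 2 - 1 - 6 - 4 - 3: max(7, 7, 6, 8, 7) = 8
The minimum achievable maximum is 7.

7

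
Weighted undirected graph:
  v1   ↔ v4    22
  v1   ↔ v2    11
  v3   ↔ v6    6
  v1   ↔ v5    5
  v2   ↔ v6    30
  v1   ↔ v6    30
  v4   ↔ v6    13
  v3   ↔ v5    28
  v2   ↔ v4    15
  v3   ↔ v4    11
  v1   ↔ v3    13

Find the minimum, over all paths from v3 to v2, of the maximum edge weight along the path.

13

Comparing a few candidate routes:
v3-v1-v2: max(13, 11) = 13
v3-v6-v4-v2: max(6, 13, 15) = 15
v3-v4-v2: max(11, 15) = 15
Smallest bottleneck: 13.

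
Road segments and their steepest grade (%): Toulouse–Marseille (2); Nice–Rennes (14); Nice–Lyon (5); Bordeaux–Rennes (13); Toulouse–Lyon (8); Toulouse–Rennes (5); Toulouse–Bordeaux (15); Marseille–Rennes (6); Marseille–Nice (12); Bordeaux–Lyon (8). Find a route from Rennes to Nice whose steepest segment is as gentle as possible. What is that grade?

Some routes from Rennes to Nice:
Rennes→Marseille→Nice: max(6, 12) = 12
Rennes→Bordeaux→Lyon→Toulouse→Marseille→Nice: max(13, 8, 8, 2, 12) = 13
Rennes→Toulouse→Marseille→Nice: max(5, 2, 12) = 12
Rennes→Toulouse→Lyon→Nice: max(5, 8, 5) = 8
Rennes→Marseille→Toulouse→Lyon→Nice: max(6, 2, 8, 5) = 8
The minimum achievable maximum is 8%.

8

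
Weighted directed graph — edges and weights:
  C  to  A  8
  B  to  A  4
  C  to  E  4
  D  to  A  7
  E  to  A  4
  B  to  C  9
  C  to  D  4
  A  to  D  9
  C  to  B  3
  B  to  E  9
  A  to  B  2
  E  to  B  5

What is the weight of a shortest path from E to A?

Candidate routes:
E → B → A: 5 + 4 = 9
E → B → C → D → A: 5 + 9 + 4 + 7 = 25
E → A: 4
E → B → C → A: 5 + 9 + 8 = 22
Best route has total 4.

4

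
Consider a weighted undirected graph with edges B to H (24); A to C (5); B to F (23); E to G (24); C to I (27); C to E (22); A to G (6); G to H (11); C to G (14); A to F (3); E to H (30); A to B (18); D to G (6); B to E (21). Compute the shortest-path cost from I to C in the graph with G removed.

Candidate routes:
I - C: 27
The minimum is 27.

27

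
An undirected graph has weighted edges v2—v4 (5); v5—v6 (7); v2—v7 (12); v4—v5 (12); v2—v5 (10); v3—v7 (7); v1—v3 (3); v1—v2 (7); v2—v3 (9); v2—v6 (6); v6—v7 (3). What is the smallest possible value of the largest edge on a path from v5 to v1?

A few of the v5→v1 routes:
v5 → v6 → v2 → v3 → v1: max(7, 6, 9, 3) = 9
v5 → v6 → v7 → v3 → v1: max(7, 3, 7, 3) = 7
v5 → v2 → v1: max(10, 7) = 10
v5 → v6 → v7 → v3 → v2 → v1: max(7, 3, 7, 9, 7) = 9
v5 → v6 → v2 → v1: max(7, 6, 7) = 7
Smallest bottleneck: 7.

7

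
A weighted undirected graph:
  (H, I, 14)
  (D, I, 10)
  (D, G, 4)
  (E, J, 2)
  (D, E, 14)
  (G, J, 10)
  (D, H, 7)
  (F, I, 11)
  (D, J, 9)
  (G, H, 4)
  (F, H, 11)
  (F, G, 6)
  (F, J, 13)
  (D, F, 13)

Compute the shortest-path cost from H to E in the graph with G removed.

A few of the H→E routes:
H→F→J→E: 11 + 13 + 2 = 26
H→D→F→J→E: 7 + 13 + 13 + 2 = 35
H→D→J→E: 7 + 9 + 2 = 18
H→D→E: 7 + 14 = 21
H→F→D→J→E: 11 + 13 + 9 + 2 = 35
H→I→D→J→E: 14 + 10 + 9 + 2 = 35
Best route has total 18.

18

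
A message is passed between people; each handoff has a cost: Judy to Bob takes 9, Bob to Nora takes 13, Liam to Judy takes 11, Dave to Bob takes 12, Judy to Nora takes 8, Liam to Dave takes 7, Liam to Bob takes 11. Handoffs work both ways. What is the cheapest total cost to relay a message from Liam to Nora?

Some routes from Liam to Nora:
Liam→Dave→Bob→Nora: 7 + 12 + 13 = 32
Liam→Bob→Judy→Nora: 11 + 9 + 8 = 28
Liam→Bob→Nora: 11 + 13 = 24
Liam→Judy→Nora: 11 + 8 = 19
Shortest: 19.

19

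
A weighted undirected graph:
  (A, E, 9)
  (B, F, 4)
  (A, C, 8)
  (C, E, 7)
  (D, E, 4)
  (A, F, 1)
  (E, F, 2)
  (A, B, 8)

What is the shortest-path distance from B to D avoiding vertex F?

Candidate routes:
B→A→E→D: 8 + 9 + 4 = 21
B→A→C→E→D: 8 + 8 + 7 + 4 = 27
Best route has total 21.

21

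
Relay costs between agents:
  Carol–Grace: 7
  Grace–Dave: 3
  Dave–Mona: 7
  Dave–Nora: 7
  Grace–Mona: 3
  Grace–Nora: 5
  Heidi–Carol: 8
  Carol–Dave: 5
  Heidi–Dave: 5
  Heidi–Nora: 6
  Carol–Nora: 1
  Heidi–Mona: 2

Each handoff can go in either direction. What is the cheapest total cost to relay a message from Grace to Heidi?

5

A few of the Grace→Heidi routes:
Grace-Mona-Heidi: 3 + 2 = 5
Grace-Nora-Heidi: 5 + 6 = 11
Grace-Dave-Heidi: 3 + 5 = 8
Shortest: 5.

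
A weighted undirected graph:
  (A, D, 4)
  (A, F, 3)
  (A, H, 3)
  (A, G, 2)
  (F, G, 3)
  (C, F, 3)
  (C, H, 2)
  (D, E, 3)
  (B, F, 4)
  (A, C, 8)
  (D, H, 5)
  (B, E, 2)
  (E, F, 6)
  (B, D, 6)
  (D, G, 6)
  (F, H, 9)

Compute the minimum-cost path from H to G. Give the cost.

5

A few of the H→G routes:
H -> C -> F -> A -> G: 2 + 3 + 3 + 2 = 10
H -> A -> F -> G: 3 + 3 + 3 = 9
H -> A -> G: 3 + 2 = 5
H -> D -> G: 5 + 6 = 11
H -> C -> F -> G: 2 + 3 + 3 = 8
Best route has total 5.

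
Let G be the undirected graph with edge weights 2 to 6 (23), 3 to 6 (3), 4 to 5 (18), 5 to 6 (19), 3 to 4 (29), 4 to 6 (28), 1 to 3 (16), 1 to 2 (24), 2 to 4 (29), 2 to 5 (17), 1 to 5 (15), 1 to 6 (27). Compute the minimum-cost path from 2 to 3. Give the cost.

26

Checking several routes:
2 -> 6 -> 3: 23 + 3 = 26
2 -> 5 -> 1 -> 3: 17 + 15 + 16 = 48
2 -> 1 -> 3: 24 + 16 = 40
2 -> 5 -> 6 -> 3: 17 + 19 + 3 = 39
Shortest: 26.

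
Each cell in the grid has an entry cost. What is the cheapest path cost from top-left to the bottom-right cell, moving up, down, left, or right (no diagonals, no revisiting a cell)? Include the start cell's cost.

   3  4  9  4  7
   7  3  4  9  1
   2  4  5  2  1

Path (0,0) → (0,1) → (1,1) → (1,2) → (2,2) → (2,3) → (2,4): 3 + 4 + 3 + 4 + 5 + 2 + 1 = 22.

22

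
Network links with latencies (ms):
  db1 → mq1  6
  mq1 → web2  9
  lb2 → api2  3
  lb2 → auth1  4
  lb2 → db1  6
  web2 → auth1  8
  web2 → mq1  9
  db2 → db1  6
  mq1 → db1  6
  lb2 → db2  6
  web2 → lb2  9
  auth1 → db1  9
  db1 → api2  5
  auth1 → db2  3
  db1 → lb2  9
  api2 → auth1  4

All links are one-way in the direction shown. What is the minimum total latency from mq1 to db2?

Comparing a few candidate routes:
mq1-db1-api2-auth1-db2: 6 + 5 + 4 + 3 = 18
mq1-web2-lb2-db2: 9 + 9 + 6 = 24
mq1-web2-lb2-auth1-db2: 9 + 9 + 4 + 3 = 25
mq1-db1-lb2-auth1-db2: 6 + 9 + 4 + 3 = 22
mq1-web2-auth1-db2: 9 + 8 + 3 = 20
mq1-db1-lb2-db2: 6 + 9 + 6 = 21
The minimum is 18 ms.

18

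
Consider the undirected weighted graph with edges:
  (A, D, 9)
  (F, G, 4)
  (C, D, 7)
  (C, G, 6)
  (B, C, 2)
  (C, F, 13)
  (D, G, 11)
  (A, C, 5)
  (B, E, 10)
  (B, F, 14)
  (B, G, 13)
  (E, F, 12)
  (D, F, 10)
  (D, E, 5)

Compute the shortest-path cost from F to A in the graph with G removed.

18

A few of the F→A routes:
F→D→A: 10 + 9 = 19
F→B→C→A: 14 + 2 + 5 = 21
F→C→A: 13 + 5 = 18
Best route has total 18.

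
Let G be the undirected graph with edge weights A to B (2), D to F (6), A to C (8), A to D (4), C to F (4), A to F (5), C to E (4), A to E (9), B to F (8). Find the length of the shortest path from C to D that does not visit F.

Routes from C to D avoiding F:
C→A→D: 8 + 4 = 12
C→E→A→D: 4 + 9 + 4 = 17
The minimum is 12.

12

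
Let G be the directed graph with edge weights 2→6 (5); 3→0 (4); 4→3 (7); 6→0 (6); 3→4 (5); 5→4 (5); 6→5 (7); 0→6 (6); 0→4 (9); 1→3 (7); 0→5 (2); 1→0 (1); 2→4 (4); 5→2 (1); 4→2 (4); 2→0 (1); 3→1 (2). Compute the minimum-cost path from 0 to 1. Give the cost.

Comparing a few candidate routes:
0 → 5 → 2 → 4 → 3 → 1: 2 + 1 + 4 + 7 + 2 = 16
0 → 4 → 3 → 1: 9 + 7 + 2 = 18
0 → 5 → 4 → 3 → 1: 2 + 5 + 7 + 2 = 16
Shortest: 16.

16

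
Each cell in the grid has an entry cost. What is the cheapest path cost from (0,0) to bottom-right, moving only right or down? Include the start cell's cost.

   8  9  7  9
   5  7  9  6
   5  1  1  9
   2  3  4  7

31

Path [0,0] -> [1,0] -> [2,0] -> [2,1] -> [2,2] -> [3,2] -> [3,3]: 8 + 5 + 5 + 1 + 1 + 4 + 7 = 31.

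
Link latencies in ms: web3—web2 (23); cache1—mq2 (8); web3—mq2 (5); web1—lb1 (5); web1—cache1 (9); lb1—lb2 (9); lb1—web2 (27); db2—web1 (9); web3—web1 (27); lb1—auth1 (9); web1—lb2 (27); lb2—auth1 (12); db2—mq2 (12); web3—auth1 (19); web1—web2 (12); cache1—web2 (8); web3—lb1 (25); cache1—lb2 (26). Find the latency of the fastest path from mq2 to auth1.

Some routes from mq2 to auth1:
mq2 → web3 → auth1: 5 + 19 = 24
mq2 → cache1 → web1 → lb1 → auth1: 8 + 9 + 5 + 9 = 31
mq2 → db2 → web1 → lb1 → auth1: 12 + 9 + 5 + 9 = 35
mq2 → web3 → lb1 → auth1: 5 + 25 + 9 = 39
The minimum is 24 ms.

24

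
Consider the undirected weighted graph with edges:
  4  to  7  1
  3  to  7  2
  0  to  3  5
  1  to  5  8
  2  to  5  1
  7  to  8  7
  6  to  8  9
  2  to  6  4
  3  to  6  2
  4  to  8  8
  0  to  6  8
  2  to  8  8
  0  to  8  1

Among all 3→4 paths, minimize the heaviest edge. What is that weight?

Checking several routes:
3 → 0 → 6 → 2 → 8 → 4: max(5, 8, 4, 8, 8) = 8
3 → 7 → 4: max(2, 1) = 2
3 → 0 → 8 → 4: max(5, 1, 8) = 8
3 → 0 → 6 → 2 → 8 → 7 → 4: max(5, 8, 4, 8, 7, 1) = 8
3 → 0 → 8 → 7 → 4: max(5, 1, 7, 1) = 7
The minimum achievable maximum is 2.

2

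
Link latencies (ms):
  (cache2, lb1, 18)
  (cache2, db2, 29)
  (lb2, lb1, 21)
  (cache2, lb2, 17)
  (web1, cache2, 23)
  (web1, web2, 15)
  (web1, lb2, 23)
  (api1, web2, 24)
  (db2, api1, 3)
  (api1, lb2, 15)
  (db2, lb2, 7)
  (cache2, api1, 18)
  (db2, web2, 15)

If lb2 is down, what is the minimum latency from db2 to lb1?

Paths from db2 to lb1 avoiding lb2:
db2 -> api1 -> web2 -> web1 -> cache2 -> lb1: 3 + 24 + 15 + 23 + 18 = 83
db2 -> web2 -> web1 -> cache2 -> lb1: 15 + 15 + 23 + 18 = 71
db2 -> cache2 -> lb1: 29 + 18 = 47
db2 -> api1 -> cache2 -> lb1: 3 + 18 + 18 = 39
db2 -> web2 -> api1 -> cache2 -> lb1: 15 + 24 + 18 + 18 = 75
Shortest: 39 ms.

39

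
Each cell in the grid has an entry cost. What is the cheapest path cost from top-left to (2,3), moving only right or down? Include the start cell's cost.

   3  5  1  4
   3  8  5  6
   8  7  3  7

Path (0,0) -> (0,1) -> (0,2) -> (1,2) -> (2,2) -> (2,3): 3 + 5 + 1 + 5 + 3 + 7 = 24.
For comparison, the top-then-right route costs 26.

24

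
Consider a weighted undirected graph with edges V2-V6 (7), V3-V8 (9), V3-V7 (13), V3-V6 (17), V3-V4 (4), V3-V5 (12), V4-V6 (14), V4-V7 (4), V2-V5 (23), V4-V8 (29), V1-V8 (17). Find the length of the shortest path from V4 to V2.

A few of the V4→V2 routes:
V4-V6-V2: 14 + 7 = 21
V4-V7-V3-V5-V2: 4 + 13 + 12 + 23 = 52
V4-V3-V6-V2: 4 + 17 + 7 = 28
V4-V3-V5-V2: 4 + 12 + 23 = 39
V4-V7-V3-V6-V2: 4 + 13 + 17 + 7 = 41
The minimum is 21.

21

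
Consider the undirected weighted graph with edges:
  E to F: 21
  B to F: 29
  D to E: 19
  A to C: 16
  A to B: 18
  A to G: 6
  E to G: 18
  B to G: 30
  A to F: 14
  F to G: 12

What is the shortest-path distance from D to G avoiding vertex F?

Paths from D to G avoiding F:
D-E-G: 19 + 18 = 37
The minimum is 37.

37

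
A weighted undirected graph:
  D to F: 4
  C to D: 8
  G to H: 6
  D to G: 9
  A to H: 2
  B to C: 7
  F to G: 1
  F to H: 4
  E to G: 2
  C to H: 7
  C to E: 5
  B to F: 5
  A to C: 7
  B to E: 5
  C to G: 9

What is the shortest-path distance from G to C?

7

Some routes from G to C:
G → C: 9
G → E → C: 2 + 5 = 7
G → F → D → C: 1 + 4 + 8 = 13
G → F → H → C: 1 + 4 + 7 = 12
Best route has total 7.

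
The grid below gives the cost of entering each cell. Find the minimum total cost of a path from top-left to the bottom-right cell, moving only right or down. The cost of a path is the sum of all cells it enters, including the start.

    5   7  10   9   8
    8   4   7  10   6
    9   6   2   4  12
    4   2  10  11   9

Take (0,0) → (0,1) → (1,1) → (2,1) → (2,2) → (2,3) → (3,3) → (3,4) for a total of 5 + 7 + 4 + 6 + 2 + 4 + 11 + 9 = 48.

48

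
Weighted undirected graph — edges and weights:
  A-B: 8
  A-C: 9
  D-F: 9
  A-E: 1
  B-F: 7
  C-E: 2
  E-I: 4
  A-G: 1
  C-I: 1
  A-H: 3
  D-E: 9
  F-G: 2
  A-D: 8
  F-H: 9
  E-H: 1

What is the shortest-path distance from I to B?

12

A few of the I→B routes:
I → C → E → A → G → F → B: 1 + 2 + 1 + 1 + 2 + 7 = 14
I → C → E → H → A → B: 1 + 2 + 1 + 3 + 8 = 15
I → E → A → B: 4 + 1 + 8 = 13
I → E → A → G → F → B: 4 + 1 + 1 + 2 + 7 = 15
I → C → E → A → B: 1 + 2 + 1 + 8 = 12
Best route has total 12.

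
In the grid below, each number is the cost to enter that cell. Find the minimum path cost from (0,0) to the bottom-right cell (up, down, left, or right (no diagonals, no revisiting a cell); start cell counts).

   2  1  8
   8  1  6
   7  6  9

19

Best path: (0,0) → (0,1) → (1,1) → (1,2) → (2,2)
Cost: 2 + 1 + 1 + 6 + 9 = 19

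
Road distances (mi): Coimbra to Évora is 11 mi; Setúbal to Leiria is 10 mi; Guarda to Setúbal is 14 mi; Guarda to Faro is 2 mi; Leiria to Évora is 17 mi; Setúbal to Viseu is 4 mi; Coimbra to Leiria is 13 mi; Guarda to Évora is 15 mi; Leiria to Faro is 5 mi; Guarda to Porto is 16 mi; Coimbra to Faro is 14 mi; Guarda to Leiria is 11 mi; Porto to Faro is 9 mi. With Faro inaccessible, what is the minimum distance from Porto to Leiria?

Checking several routes:
Porto→Guarda→Évora→Leiria: 16 + 15 + 17 = 48
Porto→Guarda→Leiria: 16 + 11 = 27
Porto→Guarda→Setúbal→Leiria: 16 + 14 + 10 = 40
Best route has total 27 mi.

27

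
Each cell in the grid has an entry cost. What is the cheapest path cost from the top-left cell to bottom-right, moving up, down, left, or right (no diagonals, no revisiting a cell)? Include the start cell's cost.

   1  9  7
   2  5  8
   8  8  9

25

One optimal route is (0,0)→(1,0)→(1,1)→(1,2)→(2,2).
Its cost is 1 + 2 + 5 + 8 + 9 = 25.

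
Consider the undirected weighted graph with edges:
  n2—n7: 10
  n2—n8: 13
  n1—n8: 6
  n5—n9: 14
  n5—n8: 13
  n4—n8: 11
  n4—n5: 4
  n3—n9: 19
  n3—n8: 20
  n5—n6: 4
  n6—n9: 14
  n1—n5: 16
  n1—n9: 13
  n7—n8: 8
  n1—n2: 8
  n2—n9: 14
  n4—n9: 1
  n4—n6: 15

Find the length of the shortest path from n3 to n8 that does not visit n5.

Comparing a few candidate routes:
n3 → n9 → n2 → n7 → n8: 19 + 14 + 10 + 8 = 51
n3 → n9 → n4 → n8: 19 + 1 + 11 = 31
n3 → n9 → n1 → n8: 19 + 13 + 6 = 38
n3 → n9 → n2 → n1 → n8: 19 + 14 + 8 + 6 = 47
n3 → n9 → n2 → n8: 19 + 14 + 13 = 46
n3 → n8: 20
Shortest: 20.

20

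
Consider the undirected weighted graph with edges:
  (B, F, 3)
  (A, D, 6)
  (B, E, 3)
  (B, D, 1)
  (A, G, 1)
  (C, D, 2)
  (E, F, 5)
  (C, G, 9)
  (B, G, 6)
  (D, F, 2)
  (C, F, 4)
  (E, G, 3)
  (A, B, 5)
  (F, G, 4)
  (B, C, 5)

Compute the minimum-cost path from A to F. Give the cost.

Comparing a few candidate routes:
A→G→E→F: 1 + 3 + 5 = 9
A→G→F: 1 + 4 = 5
A→B→D→F: 5 + 1 + 2 = 8
A→G→B→F: 1 + 6 + 3 = 10
A→B→F: 5 + 3 = 8
A→D→F: 6 + 2 = 8
Best route has total 5.

5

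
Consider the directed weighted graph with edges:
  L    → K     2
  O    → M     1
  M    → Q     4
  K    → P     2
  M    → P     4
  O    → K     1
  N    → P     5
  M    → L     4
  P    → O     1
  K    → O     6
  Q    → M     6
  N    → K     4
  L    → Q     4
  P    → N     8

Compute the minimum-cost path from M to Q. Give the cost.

4

Paths from M to Q:
M→L→Q: 4 + 4 = 8
M→Q: 4
The minimum is 4.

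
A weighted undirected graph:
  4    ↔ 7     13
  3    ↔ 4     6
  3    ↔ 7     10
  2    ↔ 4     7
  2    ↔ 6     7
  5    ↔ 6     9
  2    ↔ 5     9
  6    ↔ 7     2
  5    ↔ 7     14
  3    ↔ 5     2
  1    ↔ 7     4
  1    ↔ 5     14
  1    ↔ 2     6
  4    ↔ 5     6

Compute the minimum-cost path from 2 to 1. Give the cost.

6

Some routes from 2 to 1:
2 - 5 - 6 - 7 - 1: 9 + 9 + 2 + 4 = 24
2 - 6 - 7 - 1: 7 + 2 + 4 = 13
2 - 4 - 7 - 1: 7 + 13 + 4 = 24
2 - 1: 6
2 - 5 - 3 - 7 - 1: 9 + 2 + 10 + 4 = 25
2 - 5 - 1: 9 + 14 = 23
Best route has total 6.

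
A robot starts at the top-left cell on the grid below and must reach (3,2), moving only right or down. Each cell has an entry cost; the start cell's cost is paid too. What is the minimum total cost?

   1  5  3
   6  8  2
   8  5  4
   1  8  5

Take [0,0] [0,1] [0,2] [1,2] [2,2] [3,2] for a total of 1 + 5 + 3 + 2 + 4 + 5 = 20.

20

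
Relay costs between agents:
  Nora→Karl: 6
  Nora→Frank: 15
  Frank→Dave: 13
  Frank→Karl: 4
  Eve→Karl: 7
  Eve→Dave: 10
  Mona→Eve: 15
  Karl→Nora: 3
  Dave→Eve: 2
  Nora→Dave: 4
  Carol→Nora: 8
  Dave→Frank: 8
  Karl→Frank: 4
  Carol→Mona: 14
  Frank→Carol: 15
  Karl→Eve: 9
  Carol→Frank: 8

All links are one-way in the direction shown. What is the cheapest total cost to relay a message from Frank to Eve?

13

Comparing a few candidate routes:
Frank -> Karl -> Eve: 4 + 9 = 13
Frank -> Karl -> Nora -> Dave -> Eve: 4 + 3 + 4 + 2 = 13
Frank -> Carol -> Nora -> Dave -> Eve: 15 + 8 + 4 + 2 = 29
Frank -> Carol -> Nora -> Karl -> Eve: 15 + 8 + 6 + 9 = 38
Frank -> Dave -> Eve: 13 + 2 = 15
Best route has total 13.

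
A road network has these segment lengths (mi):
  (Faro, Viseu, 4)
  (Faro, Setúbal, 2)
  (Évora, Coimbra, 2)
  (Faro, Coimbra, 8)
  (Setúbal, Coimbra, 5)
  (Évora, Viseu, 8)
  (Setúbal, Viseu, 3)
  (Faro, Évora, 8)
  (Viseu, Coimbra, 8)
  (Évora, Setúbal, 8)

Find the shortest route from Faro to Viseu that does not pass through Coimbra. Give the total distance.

4

Paths from Faro to Viseu avoiding Coimbra:
Faro -> Setúbal -> Viseu: 2 + 3 = 5
Faro -> Setúbal -> Évora -> Viseu: 2 + 8 + 8 = 18
Faro -> Évora -> Viseu: 8 + 8 = 16
Faro -> Évora -> Setúbal -> Viseu: 8 + 8 + 3 = 19
Faro -> Viseu: 4
Best route has total 4 mi.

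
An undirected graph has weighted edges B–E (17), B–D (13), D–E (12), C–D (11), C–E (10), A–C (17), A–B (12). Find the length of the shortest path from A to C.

17

Candidate routes:
A → B → D → E → C: 12 + 13 + 12 + 10 = 47
A → B → E → D → C: 12 + 17 + 12 + 11 = 52
A → B → E → C: 12 + 17 + 10 = 39
A → B → D → C: 12 + 13 + 11 = 36
A → C: 17
The minimum is 17.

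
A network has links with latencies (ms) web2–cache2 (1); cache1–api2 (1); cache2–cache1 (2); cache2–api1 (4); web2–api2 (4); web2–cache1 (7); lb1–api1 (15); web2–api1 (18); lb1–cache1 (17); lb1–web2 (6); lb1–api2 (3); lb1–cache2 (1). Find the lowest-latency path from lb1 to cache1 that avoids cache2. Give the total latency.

A few of the lb1→cache1 routes:
lb1 -> web2 -> cache1: 6 + 7 = 13
lb1 -> web2 -> api2 -> cache1: 6 + 4 + 1 = 11
lb1 -> api2 -> cache1: 3 + 1 = 4
lb1 -> cache1: 17
lb1 -> api2 -> web2 -> cache1: 3 + 4 + 7 = 14
The minimum is 4 ms.

4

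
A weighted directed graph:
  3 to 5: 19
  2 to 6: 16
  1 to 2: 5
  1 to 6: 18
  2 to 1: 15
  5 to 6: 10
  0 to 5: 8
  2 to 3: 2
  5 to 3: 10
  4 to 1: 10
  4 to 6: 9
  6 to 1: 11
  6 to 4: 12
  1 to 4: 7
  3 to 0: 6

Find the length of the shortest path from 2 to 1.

Comparing a few candidate routes:
2 → 6 → 4 → 1: 16 + 12 + 10 = 38
2 → 6 → 1: 16 + 11 = 27
2 → 1: 15
2 → 3 → 0 → 5 → 6 → 1: 2 + 6 + 8 + 10 + 11 = 37
The minimum is 15.

15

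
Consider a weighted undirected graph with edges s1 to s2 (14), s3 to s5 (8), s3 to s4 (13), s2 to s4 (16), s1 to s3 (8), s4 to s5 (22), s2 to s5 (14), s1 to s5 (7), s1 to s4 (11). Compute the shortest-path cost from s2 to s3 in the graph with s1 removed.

Paths from s2 to s3 avoiding s1:
s2 - s5 - s4 - s3: 14 + 22 + 13 = 49
s2 - s4 - s3: 16 + 13 = 29
s2 - s5 - s3: 14 + 8 = 22
s2 - s4 - s5 - s3: 16 + 22 + 8 = 46
Best route has total 22.

22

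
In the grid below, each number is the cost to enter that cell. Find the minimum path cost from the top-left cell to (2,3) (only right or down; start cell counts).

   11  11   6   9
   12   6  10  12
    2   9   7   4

Cheapest: r0c0 → r1c0 → r2c0 → r2c1 → r2c2 → r2c3
  11 + 12 + 2 + 9 + 7 + 4 = 45

45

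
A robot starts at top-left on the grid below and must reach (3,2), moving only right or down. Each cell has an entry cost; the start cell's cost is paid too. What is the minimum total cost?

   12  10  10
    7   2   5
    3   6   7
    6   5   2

34

Best path: r0c0 -> r1c0 -> r1c1 -> r2c1 -> r3c1 -> r3c2
Cost: 12 + 7 + 2 + 6 + 5 + 2 = 34
For comparison, the top-then-right route costs 46.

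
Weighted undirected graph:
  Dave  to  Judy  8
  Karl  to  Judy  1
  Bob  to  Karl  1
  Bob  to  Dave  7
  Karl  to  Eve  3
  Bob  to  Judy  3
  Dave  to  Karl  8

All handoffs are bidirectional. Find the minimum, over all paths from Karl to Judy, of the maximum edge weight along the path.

Checking several routes:
Karl-Bob-Judy: max(1, 3) = 3
Karl-Judy: max(1) = 1
Karl-Dave-Bob-Judy: max(8, 7, 3) = 8
Best route has worst link 1.

1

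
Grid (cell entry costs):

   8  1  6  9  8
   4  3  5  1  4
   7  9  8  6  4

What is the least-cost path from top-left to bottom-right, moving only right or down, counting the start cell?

One optimal route is r0c0 → r0c1 → r1c1 → r1c2 → r1c3 → r1c4 → r2c4.
Its cost is 8 + 1 + 3 + 5 + 1 + 4 + 4 = 26.

26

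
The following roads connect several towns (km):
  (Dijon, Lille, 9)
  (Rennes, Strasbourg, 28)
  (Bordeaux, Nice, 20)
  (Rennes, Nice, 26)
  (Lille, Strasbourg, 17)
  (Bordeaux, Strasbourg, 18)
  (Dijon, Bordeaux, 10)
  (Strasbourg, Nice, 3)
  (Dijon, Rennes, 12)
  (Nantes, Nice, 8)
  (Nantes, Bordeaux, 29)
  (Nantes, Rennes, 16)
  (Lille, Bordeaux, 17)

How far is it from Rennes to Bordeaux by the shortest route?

Checking several routes:
Rennes - Dijon - Bordeaux: 12 + 10 = 22
Rennes - Dijon - Lille - Bordeaux: 12 + 9 + 17 = 38
Rennes - Nantes - Nice - Strasbourg - Bordeaux: 16 + 8 + 3 + 18 = 45
Rennes - Nantes - Nice - Bordeaux: 16 + 8 + 20 = 44
Shortest: 22 km.

22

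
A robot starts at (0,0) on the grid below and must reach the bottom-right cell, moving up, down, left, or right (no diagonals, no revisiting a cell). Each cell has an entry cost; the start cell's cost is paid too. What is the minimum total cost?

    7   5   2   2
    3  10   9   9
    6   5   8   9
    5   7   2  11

41

Best path: (0,0)→(1,0)→(2,0)→(2,1)→(3,1)→(3,2)→(3,3)
Cost: 7 + 3 + 6 + 5 + 7 + 2 + 11 = 41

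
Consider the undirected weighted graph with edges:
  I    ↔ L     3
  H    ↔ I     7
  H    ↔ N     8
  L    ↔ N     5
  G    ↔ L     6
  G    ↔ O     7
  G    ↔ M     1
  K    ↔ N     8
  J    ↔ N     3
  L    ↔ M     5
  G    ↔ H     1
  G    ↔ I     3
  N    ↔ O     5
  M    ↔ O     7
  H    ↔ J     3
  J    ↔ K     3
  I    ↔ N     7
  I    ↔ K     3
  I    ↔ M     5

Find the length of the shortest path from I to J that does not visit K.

7

Checking several routes:
I -> N -> J: 7 + 3 = 10
I -> L -> N -> J: 3 + 5 + 3 = 11
I -> M -> G -> H -> J: 5 + 1 + 1 + 3 = 10
I -> G -> H -> J: 3 + 1 + 3 = 7
I -> H -> J: 7 + 3 = 10
Best route has total 7.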